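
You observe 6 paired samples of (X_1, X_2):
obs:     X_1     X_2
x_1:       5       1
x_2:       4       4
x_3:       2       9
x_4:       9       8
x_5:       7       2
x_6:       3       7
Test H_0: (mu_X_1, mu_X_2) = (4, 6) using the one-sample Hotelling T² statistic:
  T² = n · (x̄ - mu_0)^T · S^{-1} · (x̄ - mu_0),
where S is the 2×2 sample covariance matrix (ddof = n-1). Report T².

Step 1 — sample mean vector:
  mean(X_1) = (5 + 4 + 2 + 9 + 7 + 3) / 6 = 30/6 = 5
  mean(X_2) = (1 + 4 + 9 + 8 + 2 + 7) / 6 = 31/6 = 5.1667
  x̄ = (5, 5.1667),  deviation x̄ - mu_0 = (5, 5.1667) - (4, 6) = (1, -0.8333).

Step 2 — sample covariance matrix, S[i,j] = (1/(n-1)) · Σ_k (x_{k,i} - mean_i) · (x_{k,j} - mean_j), divisor n-1 = 5:
  S[X_1,X_1] = ((0)·(0) + (-1)·(-1) + (-3)·(-3) + (4)·(4) + (2)·(2) + (-2)·(-2)) / 5 = 34/5 = 6.8
  S[X_1,X_2] = ((0)·(-4.1667) + (-1)·(-1.1667) + (-3)·(3.8333) + (4)·(2.8333) + (2)·(-3.1667) + (-2)·(1.8333)) / 5 = -9/5 = -1.8
  S[X_2,X_2] = ((-4.1667)·(-4.1667) + (-1.1667)·(-1.1667) + (3.8333)·(3.8333) + (2.8333)·(2.8333) + (-3.1667)·(-3.1667) + (1.8333)·(1.8333)) / 5 = 54.8333/5 = 10.9667
  S = [[6.8, -1.8],
 [-1.8, 10.9667]].

Step 3 — invert S. det(S) = 6.8·10.9667 - (-1.8)² = 71.3333.
  S^{-1} = (1/det) · [[d, -b], [-b, a]] = [[0.1537, 0.0252],
 [0.0252, 0.0953]].

Step 4 — quadratic form (x̄ - mu_0)^T · S^{-1} · (x̄ - mu_0):
  S^{-1} · (x̄ - mu_0) = (0.1327, -0.0542),
  (x̄ - mu_0)^T · [...] = (1)·(0.1327) + (-0.8333)·(-0.0542) = 0.1779.

Step 5 — scale by n: T² = 6 · 0.1779 = 1.0673.

T² ≈ 1.0673


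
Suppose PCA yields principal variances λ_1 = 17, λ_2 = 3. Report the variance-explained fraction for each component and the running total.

Step 1 — total variance = trace(Sigma) = Σ λ_i = 17 + 3 = 20.

Step 2 — fraction explained by component i = λ_i / Σ λ:
  PC1: 17/20 = 0.85
  PC2: 3/20 = 0.15

Step 3 — cumulative fraction after k components = (λ_1 + ... + λ_k) / Σ λ:
  k = 1: 17/20 = 0.85
  k = 2: (17 + 3)/20 = 20/20 = 1

Summary (fraction, with percent):

explained: PC1 0.85 (85%), PC2 0.15 (15%);  cumulative: 0.85, 1


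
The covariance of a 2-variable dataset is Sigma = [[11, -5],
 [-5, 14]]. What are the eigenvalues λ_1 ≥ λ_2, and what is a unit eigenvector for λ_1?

Step 1 — characteristic polynomial of 2×2 Sigma:
  det(Sigma - λI) = λ² - trace · λ + det = 0.
  trace = 11 + 14 = 25, det = 11·14 - (-5)² = 129.
Step 2 — discriminant:
  Δ = trace² - 4·det = 625 - 516 = 109.
Step 3 — eigenvalues:
  λ = (trace ± √Δ)/2 = (25 ± 10.4403)/2,
  λ_1 = 17.7202,  λ_2 = 7.2798.

Step 4 — unit eigenvector for λ_1: solve (Sigma - λ_1 I)v = 0. First row:
  (11 - 17.7202)·v_x + (-5)·v_y = 0, i.e. (-6.7202)·v_x + (-5)·v_y = 0,
  so v ∝ (b, λ_1 - a) = (-5, 6.7202); multiply by -1 so the first entry is positive: u = (5, -6.7202).
  ||u|| = √((5)² + (-6.7202)²) = √(70.1605) ≈ 8.3762,
  v_1 = u/||u|| ≈ (0.5969, -0.8023) (||v_1|| = 1).

λ_1 = 17.7202,  λ_2 = 7.2798;  v_1 ≈ (0.5969, -0.8023)


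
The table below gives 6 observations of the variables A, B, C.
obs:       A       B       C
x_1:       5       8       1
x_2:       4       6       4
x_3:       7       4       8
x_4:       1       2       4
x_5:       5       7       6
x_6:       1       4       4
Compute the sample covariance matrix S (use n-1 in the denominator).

Step 1 — column means:
  mean(A) = (5 + 4 + 7 + 1 + 5 + 1) / 6 = 23/6 = 3.8333
  mean(B) = (8 + 6 + 4 + 2 + 7 + 4) / 6 = 31/6 = 5.1667
  mean(C) = (1 + 4 + 8 + 4 + 6 + 4) / 6 = 27/6 = 4.5

Step 2 — sample covariance S[i,j] = (1/(n-1)) · Σ_k (x_{k,i} - mean_i) · (x_{k,j} - mean_j), with n-1 = 5.
  S[A,A] = ((1.1667)·(1.1667) + (0.1667)·(0.1667) + (3.1667)·(3.1667) + (-2.8333)·(-2.8333) + (1.1667)·(1.1667) + (-2.8333)·(-2.8333)) / 5 = 28.8333/5 = 5.7667
  S[A,B] = ((1.1667)·(2.8333) + (0.1667)·(0.8333) + (3.1667)·(-1.1667) + (-2.8333)·(-3.1667) + (1.1667)·(1.8333) + (-2.8333)·(-1.1667)) / 5 = 14.1667/5 = 2.8333
  S[A,C] = ((1.1667)·(-3.5) + (0.1667)·(-0.5) + (3.1667)·(3.5) + (-2.8333)·(-0.5) + (1.1667)·(1.5) + (-2.8333)·(-0.5)) / 5 = 11.5/5 = 2.3
  S[B,B] = ((2.8333)·(2.8333) + (0.8333)·(0.8333) + (-1.1667)·(-1.1667) + (-3.1667)·(-3.1667) + (1.8333)·(1.8333) + (-1.1667)·(-1.1667)) / 5 = 24.8333/5 = 4.9667
  S[B,C] = ((2.8333)·(-3.5) + (0.8333)·(-0.5) + (-1.1667)·(3.5) + (-3.1667)·(-0.5) + (1.8333)·(1.5) + (-1.1667)·(-0.5)) / 5 = -9.5/5 = -1.9
  S[C,C] = ((-3.5)·(-3.5) + (-0.5)·(-0.5) + (3.5)·(3.5) + (-0.5)·(-0.5) + (1.5)·(1.5) + (-0.5)·(-0.5)) / 5 = 27.5/5 = 5.5

S is symmetric (S[j,i] = S[i,j]). Assembling:

S = [[5.7667, 2.8333, 2.3],
 [2.8333, 4.9667, -1.9],
 [2.3, -1.9, 5.5]]


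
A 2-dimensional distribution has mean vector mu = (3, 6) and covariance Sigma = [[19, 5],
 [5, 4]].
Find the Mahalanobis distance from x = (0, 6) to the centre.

Step 1 — centre the observation: (x - mu) = (-3, 0).

Step 2 — invert Sigma. det(Sigma) = 19·4 - (5)² = 51.
  Sigma^{-1} = (1/det) · [[d, -b], [-b, a]] = [[0.0784, -0.098],
 [-0.098, 0.3725]].

Step 3 — form the quadratic (x - mu)^T · Sigma^{-1} · (x - mu):
  Sigma^{-1} · (x - mu) = (-0.2353, 0.2941).
  (x - mu)^T · [Sigma^{-1} · (x - mu)] = (-3)·(-0.2353) + (0)·(0.2941) = 0.7059.

Step 4 — take square root: d = √(0.7059) ≈ 0.8402.

d(x, mu) = √(0.7059) ≈ 0.8402


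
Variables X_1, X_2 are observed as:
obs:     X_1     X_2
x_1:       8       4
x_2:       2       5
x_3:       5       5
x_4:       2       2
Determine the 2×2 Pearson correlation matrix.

Step 1 — column means:
  mean(X_1) = (8 + 2 + 5 + 2) / 4 = 17/4 = 4.25
  mean(X_2) = (4 + 5 + 5 + 2) / 4 = 16/4 = 4

Step 2 — sample variances and covariances s[i,j] = (1/(n-1)) · Σ_k (x_{k,i} - mean_i) · (x_{k,j} - mean_j), with n-1 = 3:
  s[X_1,X_1] = ((3.75)·(3.75) + (-2.25)·(-2.25) + (0.75)·(0.75) + (-2.25)·(-2.25)) / 3 = 24.75/3 = 8.25
  s[X_1,X_2] = ((3.75)·(0) + (-2.25)·(1) + (0.75)·(1) + (-2.25)·(-2)) / 3 = 3/3 = 1
  s[X_2,X_2] = ((0)·(0) + (1)·(1) + (1)·(1) + (-2)·(-2)) / 3 = 6/3 = 2
  Sample standard deviations s_i = √(s[i,i]):
  s(X_1) = √(8.25) = 2.8723
  s(X_2) = √(2) = 1.4142

Step 3 — r_{ij} = s_{ij} / (s_i · s_j):
  r[X_1,X_1] = 1 (diagonal).
  r[X_1,X_2] = 1 / (2.8723 · 1.4142) = 1 / 4.062 = 0.2462
  r[X_2,X_2] = 1 (diagonal).

R is symmetric with unit diagonal. Assembling:

R = [[1, 0.2462],
 [0.2462, 1]]


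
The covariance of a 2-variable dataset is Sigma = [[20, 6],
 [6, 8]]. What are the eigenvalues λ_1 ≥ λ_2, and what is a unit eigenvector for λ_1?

Step 1 — characteristic polynomial of 2×2 Sigma:
  det(Sigma - λI) = λ² - trace · λ + det = 0.
  trace = 20 + 8 = 28, det = 20·8 - (6)² = 124.
Step 2 — discriminant:
  Δ = trace² - 4·det = 784 - 496 = 288.
Step 3 — eigenvalues:
  λ = (trace ± √Δ)/2 = (28 ± 16.9706)/2,
  λ_1 = 22.4853,  λ_2 = 5.5147.

Step 4 — unit eigenvector for λ_1: solve (Sigma - λ_1 I)v = 0. First row:
  (20 - 22.4853)·v_x + (6)·v_y = 0, i.e. (-2.4853)·v_x + (6)·v_y = 0,
  so v ∝ (b, λ_1 - a) = (6, 2.4853) = u.
  ||u|| = √((6)² + (2.4853)²) = √(42.1766) ≈ 6.4944,
  v_1 = u/||u|| ≈ (0.9239, 0.3827) (||v_1|| = 1).

λ_1 = 22.4853,  λ_2 = 5.5147;  v_1 ≈ (0.9239, 0.3827)


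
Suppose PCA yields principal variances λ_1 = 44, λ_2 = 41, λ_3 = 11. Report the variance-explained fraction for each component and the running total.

Step 1 — total variance = trace(Sigma) = Σ λ_i = 44 + 41 + 11 = 96.

Step 2 — fraction explained by component i = λ_i / Σ λ:
  PC1: 44/96 = 0.4583
  PC2: 41/96 = 0.4271
  PC3: 11/96 = 0.1146

Step 3 — cumulative fraction after k components = (λ_1 + ... + λ_k) / Σ λ:
  k = 1: 44/96 = 0.4583
  k = 2: (44 + 41)/96 = 85/96 = 0.8854
  k = 3: (44 + 41 + 11)/96 = 96/96 = 1

Summary (fraction, with percent):

explained: PC1 0.4583 (45.83%), PC2 0.4271 (42.71%), PC3 0.1146 (11.46%);  cumulative: 0.4583, 0.8854, 1


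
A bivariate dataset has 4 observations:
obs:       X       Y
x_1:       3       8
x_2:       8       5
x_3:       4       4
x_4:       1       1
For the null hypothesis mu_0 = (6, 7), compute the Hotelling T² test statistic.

Step 1 — sample mean vector:
  mean(X) = (3 + 8 + 4 + 1) / 4 = 16/4 = 4
  mean(Y) = (8 + 5 + 4 + 1) / 4 = 18/4 = 4.5
  x̄ = (4, 4.5),  deviation x̄ - mu_0 = (4, 4.5) - (6, 7) = (-2, -2.5).

Step 2 — sample covariance matrix, S[i,j] = (1/(n-1)) · Σ_k (x_{k,i} - mean_i) · (x_{k,j} - mean_j), divisor n-1 = 3:
  S[X,X] = ((-1)·(-1) + (4)·(4) + (0)·(0) + (-3)·(-3)) / 3 = 26/3 = 8.6667
  S[X,Y] = ((-1)·(3.5) + (4)·(0.5) + (0)·(-0.5) + (-3)·(-3.5)) / 3 = 9/3 = 3
  S[Y,Y] = ((3.5)·(3.5) + (0.5)·(0.5) + (-0.5)·(-0.5) + (-3.5)·(-3.5)) / 3 = 25/3 = 8.3333
  S = [[8.6667, 3],
 [3, 8.3333]].

Step 3 — invert S. det(S) = 8.6667·8.3333 - (3)² = 63.2222.
  S^{-1} = (1/det) · [[d, -b], [-b, a]] = [[0.1318, -0.0475],
 [-0.0475, 0.1371]].

Step 4 — quadratic form (x̄ - mu_0)^T · S^{-1} · (x̄ - mu_0):
  S^{-1} · (x̄ - mu_0) = (-0.145, -0.2478),
  (x̄ - mu_0)^T · [...] = (-2)·(-0.145) + (-2.5)·(-0.2478) = 0.9095.

Step 5 — scale by n: T² = 4 · 0.9095 = 3.638.

T² ≈ 3.638


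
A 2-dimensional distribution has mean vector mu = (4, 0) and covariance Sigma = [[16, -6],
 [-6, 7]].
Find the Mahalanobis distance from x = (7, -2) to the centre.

Step 1 — centre the observation: (x - mu) = (3, -2).

Step 2 — invert Sigma. det(Sigma) = 16·7 - (-6)² = 76.
  Sigma^{-1} = (1/det) · [[d, -b], [-b, a]] = [[0.0921, 0.0789],
 [0.0789, 0.2105]].

Step 3 — form the quadratic (x - mu)^T · Sigma^{-1} · (x - mu):
  Sigma^{-1} · (x - mu) = (0.1184, -0.1842).
  (x - mu)^T · [Sigma^{-1} · (x - mu)] = (3)·(0.1184) + (-2)·(-0.1842) = 0.7237.

Step 4 — take square root: d = √(0.7237) ≈ 0.8507.

d(x, mu) = √(0.7237) ≈ 0.8507


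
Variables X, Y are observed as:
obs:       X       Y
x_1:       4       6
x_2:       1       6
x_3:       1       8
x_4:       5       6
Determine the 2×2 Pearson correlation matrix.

Step 1 — column means:
  mean(X) = (4 + 1 + 1 + 5) / 4 = 11/4 = 2.75
  mean(Y) = (6 + 6 + 8 + 6) / 4 = 26/4 = 6.5

Step 2 — sample variances and covariances s[i,j] = (1/(n-1)) · Σ_k (x_{k,i} - mean_i) · (x_{k,j} - mean_j), with n-1 = 3:
  s[X,X] = ((1.25)·(1.25) + (-1.75)·(-1.75) + (-1.75)·(-1.75) + (2.25)·(2.25)) / 3 = 12.75/3 = 4.25
  s[X,Y] = ((1.25)·(-0.5) + (-1.75)·(-0.5) + (-1.75)·(1.5) + (2.25)·(-0.5)) / 3 = -3.5/3 = -1.1667
  s[Y,Y] = ((-0.5)·(-0.5) + (-0.5)·(-0.5) + (1.5)·(1.5) + (-0.5)·(-0.5)) / 3 = 3/3 = 1
  Sample standard deviations s_i = √(s[i,i]):
  s(X) = √(4.25) = 2.0616
  s(Y) = √(1) = 1

Step 3 — r_{ij} = s_{ij} / (s_i · s_j):
  r[X,X] = 1 (diagonal).
  r[X,Y] = -1.1667 / (2.0616 · 1) = -1.1667 / 2.0616 = -0.5659
  r[Y,Y] = 1 (diagonal).

R is symmetric with unit diagonal. Assembling:

R = [[1, -0.5659],
 [-0.5659, 1]]


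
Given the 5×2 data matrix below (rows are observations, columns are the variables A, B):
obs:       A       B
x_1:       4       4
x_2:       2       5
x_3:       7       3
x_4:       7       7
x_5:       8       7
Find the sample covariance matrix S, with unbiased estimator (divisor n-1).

Step 1 — column means:
  mean(A) = (4 + 2 + 7 + 7 + 8) / 5 = 28/5 = 5.6
  mean(B) = (4 + 5 + 3 + 7 + 7) / 5 = 26/5 = 5.2

Step 2 — sample covariance S[i,j] = (1/(n-1)) · Σ_k (x_{k,i} - mean_i) · (x_{k,j} - mean_j), with n-1 = 4.
  S[A,A] = ((-1.6)·(-1.6) + (-3.6)·(-3.6) + (1.4)·(1.4) + (1.4)·(1.4) + (2.4)·(2.4)) / 4 = 25.2/4 = 6.3
  S[A,B] = ((-1.6)·(-1.2) + (-3.6)·(-0.2) + (1.4)·(-2.2) + (1.4)·(1.8) + (2.4)·(1.8)) / 4 = 6.4/4 = 1.6
  S[B,B] = ((-1.2)·(-1.2) + (-0.2)·(-0.2) + (-2.2)·(-2.2) + (1.8)·(1.8) + (1.8)·(1.8)) / 4 = 12.8/4 = 3.2

S is symmetric (S[j,i] = S[i,j]). Assembling:

S = [[6.3, 1.6],
 [1.6, 3.2]]


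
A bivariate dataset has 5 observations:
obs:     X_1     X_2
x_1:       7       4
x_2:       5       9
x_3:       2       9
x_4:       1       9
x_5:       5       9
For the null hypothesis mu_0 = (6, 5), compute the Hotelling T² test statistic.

Step 1 — sample mean vector:
  mean(X_1) = (7 + 5 + 2 + 1 + 5) / 5 = 20/5 = 4
  mean(X_2) = (4 + 9 + 9 + 9 + 9) / 5 = 40/5 = 8
  x̄ = (4, 8),  deviation x̄ - mu_0 = (4, 8) - (6, 5) = (-2, 3).

Step 2 — sample covariance matrix, S[i,j] = (1/(n-1)) · Σ_k (x_{k,i} - mean_i) · (x_{k,j} - mean_j), divisor n-1 = 4:
  S[X_1,X_1] = ((3)·(3) + (1)·(1) + (-2)·(-2) + (-3)·(-3) + (1)·(1)) / 4 = 24/4 = 6
  S[X_1,X_2] = ((3)·(-4) + (1)·(1) + (-2)·(1) + (-3)·(1) + (1)·(1)) / 4 = -15/4 = -3.75
  S[X_2,X_2] = ((-4)·(-4) + (1)·(1) + (1)·(1) + (1)·(1) + (1)·(1)) / 4 = 20/4 = 5
  S = [[6, -3.75],
 [-3.75, 5]].

Step 3 — invert S. det(S) = 6·5 - (-3.75)² = 15.9375.
  S^{-1} = (1/det) · [[d, -b], [-b, a]] = [[0.3137, 0.2353],
 [0.2353, 0.3765]].

Step 4 — quadratic form (x̄ - mu_0)^T · S^{-1} · (x̄ - mu_0):
  S^{-1} · (x̄ - mu_0) = (0.0784, 0.6588),
  (x̄ - mu_0)^T · [...] = (-2)·(0.0784) + (3)·(0.6588) = 1.8196.

Step 5 — scale by n: T² = 5 · 1.8196 = 9.098.

T² ≈ 9.098


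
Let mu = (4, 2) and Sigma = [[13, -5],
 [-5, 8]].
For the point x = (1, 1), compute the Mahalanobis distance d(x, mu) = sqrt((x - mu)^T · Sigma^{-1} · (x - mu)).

Step 1 — centre the observation: (x - mu) = (-3, -1).

Step 2 — invert Sigma. det(Sigma) = 13·8 - (-5)² = 79.
  Sigma^{-1} = (1/det) · [[d, -b], [-b, a]] = [[0.1013, 0.0633],
 [0.0633, 0.1646]].

Step 3 — form the quadratic (x - mu)^T · Sigma^{-1} · (x - mu):
  Sigma^{-1} · (x - mu) = (-0.3671, -0.3544).
  (x - mu)^T · [Sigma^{-1} · (x - mu)] = (-3)·(-0.3671) + (-1)·(-0.3544) = 1.4557.

Step 4 — take square root: d = √(1.4557) ≈ 1.2065.

d(x, mu) = √(1.4557) ≈ 1.2065


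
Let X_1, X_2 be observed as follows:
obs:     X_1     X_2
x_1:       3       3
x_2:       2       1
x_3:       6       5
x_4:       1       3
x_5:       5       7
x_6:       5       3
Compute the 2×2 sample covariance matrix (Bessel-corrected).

Step 1 — column means:
  mean(X_1) = (3 + 2 + 6 + 1 + 5 + 5) / 6 = 22/6 = 3.6667
  mean(X_2) = (3 + 1 + 5 + 3 + 7 + 3) / 6 = 22/6 = 3.6667

Step 2 — sample covariance S[i,j] = (1/(n-1)) · Σ_k (x_{k,i} - mean_i) · (x_{k,j} - mean_j), with n-1 = 5.
  S[X_1,X_1] = ((-0.6667)·(-0.6667) + (-1.6667)·(-1.6667) + (2.3333)·(2.3333) + (-2.6667)·(-2.6667) + (1.3333)·(1.3333) + (1.3333)·(1.3333)) / 5 = 19.3333/5 = 3.8667
  S[X_1,X_2] = ((-0.6667)·(-0.6667) + (-1.6667)·(-2.6667) + (2.3333)·(1.3333) + (-2.6667)·(-0.6667) + (1.3333)·(3.3333) + (1.3333)·(-0.6667)) / 5 = 13.3333/5 = 2.6667
  S[X_2,X_2] = ((-0.6667)·(-0.6667) + (-2.6667)·(-2.6667) + (1.3333)·(1.3333) + (-0.6667)·(-0.6667) + (3.3333)·(3.3333) + (-0.6667)·(-0.6667)) / 5 = 21.3333/5 = 4.2667

S is symmetric (S[j,i] = S[i,j]). Assembling:

S = [[3.8667, 2.6667],
 [2.6667, 4.2667]]


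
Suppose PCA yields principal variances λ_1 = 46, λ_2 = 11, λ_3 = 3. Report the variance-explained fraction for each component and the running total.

Step 1 — total variance = trace(Sigma) = Σ λ_i = 46 + 11 + 3 = 60.

Step 2 — fraction explained by component i = λ_i / Σ λ:
  PC1: 46/60 = 0.7667
  PC2: 11/60 = 0.1833
  PC3: 3/60 = 0.05

Step 3 — cumulative fraction after k components = (λ_1 + ... + λ_k) / Σ λ:
  k = 1: 46/60 = 0.7667
  k = 2: (46 + 11)/60 = 57/60 = 0.95
  k = 3: (46 + 11 + 3)/60 = 60/60 = 1

Summary (fraction, with percent):

explained: PC1 0.7667 (76.67%), PC2 0.1833 (18.33%), PC3 0.05 (5%);  cumulative: 0.7667, 0.95, 1


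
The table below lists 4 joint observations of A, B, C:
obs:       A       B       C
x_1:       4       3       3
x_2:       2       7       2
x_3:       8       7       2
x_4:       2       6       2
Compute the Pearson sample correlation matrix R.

Step 1 — column means:
  mean(A) = (4 + 2 + 8 + 2) / 4 = 16/4 = 4
  mean(B) = (3 + 7 + 7 + 6) / 4 = 23/4 = 5.75
  mean(C) = (3 + 2 + 2 + 2) / 4 = 9/4 = 2.25

Step 2 — sample variances and covariances s[i,j] = (1/(n-1)) · Σ_k (x_{k,i} - mean_i) · (x_{k,j} - mean_j), with n-1 = 3:
  s[A,A] = ((0)·(0) + (-2)·(-2) + (4)·(4) + (-2)·(-2)) / 3 = 24/3 = 8
  s[A,B] = ((0)·(-2.75) + (-2)·(1.25) + (4)·(1.25) + (-2)·(0.25)) / 3 = 2/3 = 0.6667
  s[A,C] = ((0)·(0.75) + (-2)·(-0.25) + (4)·(-0.25) + (-2)·(-0.25)) / 3 = 0/3 = 0
  s[B,B] = ((-2.75)·(-2.75) + (1.25)·(1.25) + (1.25)·(1.25) + (0.25)·(0.25)) / 3 = 10.75/3 = 3.5833
  s[B,C] = ((-2.75)·(0.75) + (1.25)·(-0.25) + (1.25)·(-0.25) + (0.25)·(-0.25)) / 3 = -2.75/3 = -0.9167
  s[C,C] = ((0.75)·(0.75) + (-0.25)·(-0.25) + (-0.25)·(-0.25) + (-0.25)·(-0.25)) / 3 = 0.75/3 = 0.25
  Sample standard deviations s_i = √(s[i,i]):
  s(A) = √(8) = 2.8284
  s(B) = √(3.5833) = 1.893
  s(C) = √(0.25) = 0.5

Step 3 — r_{ij} = s_{ij} / (s_i · s_j):
  r[A,A] = 1 (diagonal).
  r[A,B] = 0.6667 / (2.8284 · 1.893) = 0.6667 / 5.3541 = 0.1245
  r[A,C] = 0 / (2.8284 · 0.5) = 0 / 1.4142 = 0
  r[B,B] = 1 (diagonal).
  r[B,C] = -0.9167 / (1.893 · 0.5) = -0.9167 / 0.9465 = -0.9685
  r[C,C] = 1 (diagonal).

R is symmetric with unit diagonal. Assembling:

R = [[1, 0.1245, 0],
 [0.1245, 1, -0.9685],
 [0, -0.9685, 1]]


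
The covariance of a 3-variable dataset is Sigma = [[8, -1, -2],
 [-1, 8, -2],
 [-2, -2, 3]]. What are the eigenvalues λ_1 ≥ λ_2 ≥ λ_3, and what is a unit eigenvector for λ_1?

Step 1 — characteristic polynomial p(λ) = det(λI - Sigma) = λ³ - tr·λ² + c_1·λ - det, where tr = trace, c_1 = sum of the principal 2×2 minors, det = det(Sigma):
  tr = 8 + 8 + 3 = 19,
  c_1 = (8·8 - (-1)²) + (8·3 - (-2)²) + (8·3 - (-2)²) = 63 + 20 + 20 = 103,
  det = 8·(8·3 - (-2)²) - (-1)·((-1)·3 - (-2)·(-2)) + (-2)·((-1)·(-2) - 8·(-2)) = 8·(20) - (-1)·(-7) + (-2)·(18) = 117.
  So p(λ) = λ³ - 19λ² + 103λ - 117.
Step 2 — look for an integer root (rational root theorem: any rational root is an integer divisor of 117). Testing λ = 9:
  p(9) = 729 - 1539 + 927 - 117 = 0  ✓
  Dividing out (λ - 9): p(λ) = (λ - 9)(λ² - 10λ + 13).
Step 3 — remaining eigenvalues from the quadratic λ² - 10λ + 13 = 0:
  Δ = 10² - 4·13 = 100 - 52 = 48,  λ = (10 ± √48)/2 = (10 ± 6.9282)/2 ≈ 8.4641 or 1.5359.
  Sorted: λ_1 = 9,  λ_2 = 8.4641,  λ_3 = 1.5359  (check: sum = 19 = tr ✓).

Step 4 — unit eigenvector for λ_1 = 9: v spans the null space of (Sigma - λ_1 I), whose rows are
  r_1 = (-1, -1, -2),  r_2 = (-1, -1, -2),  r_3 = (-2, -2, -6).
  v is orthogonal to every row, so take v ∝ r_1 × r_3 = ((-1)·(-6) - (-2)·(-2), (-2)·(-2) - (-1)·(-6), (-1)·(-2) - (-1)·(-2)) = (2, -2, 0).
  Rescale (divide by 2): u = (1, -1, 0).
  ||u|| = √((1)² + (-1)² + (0)²) = √(2) ≈ 1.4142,  v_1 = u/||u|| ≈ (0.7071, -0.7071, 0) (||v_1|| = 1).

λ_1 = 9,  λ_2 = 8.4641,  λ_3 = 1.5359;  v_1 ≈ (0.7071, -0.7071, 0)


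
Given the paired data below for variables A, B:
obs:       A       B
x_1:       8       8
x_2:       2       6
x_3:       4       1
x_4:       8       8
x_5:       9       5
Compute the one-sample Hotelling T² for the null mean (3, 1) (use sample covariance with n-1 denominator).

Step 1 — sample mean vector:
  mean(A) = (8 + 2 + 4 + 8 + 9) / 5 = 31/5 = 6.2
  mean(B) = (8 + 6 + 1 + 8 + 5) / 5 = 28/5 = 5.6
  x̄ = (6.2, 5.6),  deviation x̄ - mu_0 = (6.2, 5.6) - (3, 1) = (3.2, 4.6).

Step 2 — sample covariance matrix, S[i,j] = (1/(n-1)) · Σ_k (x_{k,i} - mean_i) · (x_{k,j} - mean_j), divisor n-1 = 4:
  S[A,A] = ((1.8)·(1.8) + (-4.2)·(-4.2) + (-2.2)·(-2.2) + (1.8)·(1.8) + (2.8)·(2.8)) / 4 = 36.8/4 = 9.2
  S[A,B] = ((1.8)·(2.4) + (-4.2)·(0.4) + (-2.2)·(-4.6) + (1.8)·(2.4) + (2.8)·(-0.6)) / 4 = 15.4/4 = 3.85
  S[B,B] = ((2.4)·(2.4) + (0.4)·(0.4) + (-4.6)·(-4.6) + (2.4)·(2.4) + (-0.6)·(-0.6)) / 4 = 33.2/4 = 8.3
  S = [[9.2, 3.85],
 [3.85, 8.3]].

Step 3 — invert S. det(S) = 9.2·8.3 - (3.85)² = 61.5375.
  S^{-1} = (1/det) · [[d, -b], [-b, a]] = [[0.1349, -0.0626],
 [-0.0626, 0.1495]].

Step 4 — quadratic form (x̄ - mu_0)^T · S^{-1} · (x̄ - mu_0):
  S^{-1} · (x̄ - mu_0) = (0.1438, 0.4875),
  (x̄ - mu_0)^T · [...] = (3.2)·(0.1438) + (4.6)·(0.4875) = 2.7027.

Step 5 — scale by n: T² = 5 · 2.7027 = 13.5137.

T² ≈ 13.5137


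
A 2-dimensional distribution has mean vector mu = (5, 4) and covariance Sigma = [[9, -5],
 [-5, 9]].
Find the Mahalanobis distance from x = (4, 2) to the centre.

Step 1 — centre the observation: (x - mu) = (-1, -2).

Step 2 — invert Sigma. det(Sigma) = 9·9 - (-5)² = 56.
  Sigma^{-1} = (1/det) · [[d, -b], [-b, a]] = [[0.1607, 0.0893],
 [0.0893, 0.1607]].

Step 3 — form the quadratic (x - mu)^T · Sigma^{-1} · (x - mu):
  Sigma^{-1} · (x - mu) = (-0.3393, -0.4107).
  (x - mu)^T · [Sigma^{-1} · (x - mu)] = (-1)·(-0.3393) + (-2)·(-0.4107) = 1.1607.

Step 4 — take square root: d = √(1.1607) ≈ 1.0774.

d(x, mu) = √(1.1607) ≈ 1.0774


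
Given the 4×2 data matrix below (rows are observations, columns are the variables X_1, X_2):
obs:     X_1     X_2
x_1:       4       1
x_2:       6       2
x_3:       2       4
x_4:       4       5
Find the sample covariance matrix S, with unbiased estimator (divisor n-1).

Step 1 — column means:
  mean(X_1) = (4 + 6 + 2 + 4) / 4 = 16/4 = 4
  mean(X_2) = (1 + 2 + 4 + 5) / 4 = 12/4 = 3

Step 2 — sample covariance S[i,j] = (1/(n-1)) · Σ_k (x_{k,i} - mean_i) · (x_{k,j} - mean_j), with n-1 = 3.
  S[X_1,X_1] = ((0)·(0) + (2)·(2) + (-2)·(-2) + (0)·(0)) / 3 = 8/3 = 2.6667
  S[X_1,X_2] = ((0)·(-2) + (2)·(-1) + (-2)·(1) + (0)·(2)) / 3 = -4/3 = -1.3333
  S[X_2,X_2] = ((-2)·(-2) + (-1)·(-1) + (1)·(1) + (2)·(2)) / 3 = 10/3 = 3.3333

S is symmetric (S[j,i] = S[i,j]). Assembling:

S = [[2.6667, -1.3333],
 [-1.3333, 3.3333]]


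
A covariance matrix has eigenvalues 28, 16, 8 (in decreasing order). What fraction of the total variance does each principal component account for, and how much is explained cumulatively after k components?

Step 1 — total variance = trace(Sigma) = Σ λ_i = 28 + 16 + 8 = 52.

Step 2 — fraction explained by component i = λ_i / Σ λ:
  PC1: 28/52 = 0.5385
  PC2: 16/52 = 0.3077
  PC3: 8/52 = 0.1538

Step 3 — cumulative fraction after k components = (λ_1 + ... + λ_k) / Σ λ:
  k = 1: 28/52 = 0.5385
  k = 2: (28 + 16)/52 = 44/52 = 0.8462
  k = 3: (28 + 16 + 8)/52 = 52/52 = 1

Summary (fraction, with percent):

explained: PC1 0.5385 (53.85%), PC2 0.3077 (30.77%), PC3 0.1538 (15.38%);  cumulative: 0.5385, 0.8462, 1


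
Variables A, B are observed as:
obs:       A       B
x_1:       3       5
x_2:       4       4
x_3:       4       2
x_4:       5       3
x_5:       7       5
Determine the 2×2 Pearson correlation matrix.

Step 1 — column means:
  mean(A) = (3 + 4 + 4 + 5 + 7) / 5 = 23/5 = 4.6
  mean(B) = (5 + 4 + 2 + 3 + 5) / 5 = 19/5 = 3.8

Step 2 — sample variances and covariances s[i,j] = (1/(n-1)) · Σ_k (x_{k,i} - mean_i) · (x_{k,j} - mean_j), with n-1 = 4:
  s[A,A] = ((-1.6)·(-1.6) + (-0.6)·(-0.6) + (-0.6)·(-0.6) + (0.4)·(0.4) + (2.4)·(2.4)) / 4 = 9.2/4 = 2.3
  s[A,B] = ((-1.6)·(1.2) + (-0.6)·(0.2) + (-0.6)·(-1.8) + (0.4)·(-0.8) + (2.4)·(1.2)) / 4 = 1.6/4 = 0.4
  s[B,B] = ((1.2)·(1.2) + (0.2)·(0.2) + (-1.8)·(-1.8) + (-0.8)·(-0.8) + (1.2)·(1.2)) / 4 = 6.8/4 = 1.7
  Sample standard deviations s_i = √(s[i,i]):
  s(A) = √(2.3) = 1.5166
  s(B) = √(1.7) = 1.3038

Step 3 — r_{ij} = s_{ij} / (s_i · s_j):
  r[A,A] = 1 (diagonal).
  r[A,B] = 0.4 / (1.5166 · 1.3038) = 0.4 / 1.9774 = 0.2023
  r[B,B] = 1 (diagonal).

R is symmetric with unit diagonal. Assembling:

R = [[1, 0.2023],
 [0.2023, 1]]


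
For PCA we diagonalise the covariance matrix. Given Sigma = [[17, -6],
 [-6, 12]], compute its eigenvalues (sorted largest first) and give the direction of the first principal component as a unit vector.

Step 1 — characteristic polynomial of 2×2 Sigma:
  det(Sigma - λI) = λ² - trace · λ + det = 0.
  trace = 17 + 12 = 29, det = 17·12 - (-6)² = 168.
Step 2 — discriminant:
  Δ = trace² - 4·det = 841 - 672 = 169.
Step 3 — eigenvalues:
  λ = (trace ± √Δ)/2 = (29 ± 13)/2,
  λ_1 = 21,  λ_2 = 8.

Step 4 — unit eigenvector for λ_1: solve (Sigma - λ_1 I)v = 0. First row:
  (17 - 21)·v_x + (-6)·v_y = 0, i.e. (-4)·v_x + (-6)·v_y = 0,
  so v ∝ (b, λ_1 - a) = (-6, 4); multiply by -1 so the first entry is positive: u = (6, -4).
  ||u|| = √((6)² + (-4)²) = √(52) ≈ 7.2111,
  v_1 = u/||u|| ≈ (0.8321, -0.5547) (||v_1|| = 1).

λ_1 = 21,  λ_2 = 8;  v_1 ≈ (0.8321, -0.5547)


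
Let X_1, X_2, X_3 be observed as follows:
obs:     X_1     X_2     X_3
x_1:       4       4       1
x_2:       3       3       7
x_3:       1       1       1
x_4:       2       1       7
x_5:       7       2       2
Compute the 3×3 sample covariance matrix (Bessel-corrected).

Step 1 — column means:
  mean(X_1) = (4 + 3 + 1 + 2 + 7) / 5 = 17/5 = 3.4
  mean(X_2) = (4 + 3 + 1 + 1 + 2) / 5 = 11/5 = 2.2
  mean(X_3) = (1 + 7 + 1 + 7 + 2) / 5 = 18/5 = 3.6

Step 2 — sample covariance S[i,j] = (1/(n-1)) · Σ_k (x_{k,i} - mean_i) · (x_{k,j} - mean_j), with n-1 = 4.
  S[X_1,X_1] = ((0.6)·(0.6) + (-0.4)·(-0.4) + (-2.4)·(-2.4) + (-1.4)·(-1.4) + (3.6)·(3.6)) / 4 = 21.2/4 = 5.3
  S[X_1,X_2] = ((0.6)·(1.8) + (-0.4)·(0.8) + (-2.4)·(-1.2) + (-1.4)·(-1.2) + (3.6)·(-0.2)) / 4 = 4.6/4 = 1.15
  S[X_1,X_3] = ((0.6)·(-2.6) + (-0.4)·(3.4) + (-2.4)·(-2.6) + (-1.4)·(3.4) + (3.6)·(-1.6)) / 4 = -7.2/4 = -1.8
  S[X_2,X_2] = ((1.8)·(1.8) + (0.8)·(0.8) + (-1.2)·(-1.2) + (-1.2)·(-1.2) + (-0.2)·(-0.2)) / 4 = 6.8/4 = 1.7
  S[X_2,X_3] = ((1.8)·(-2.6) + (0.8)·(3.4) + (-1.2)·(-2.6) + (-1.2)·(3.4) + (-0.2)·(-1.6)) / 4 = -2.6/4 = -0.65
  S[X_3,X_3] = ((-2.6)·(-2.6) + (3.4)·(3.4) + (-2.6)·(-2.6) + (3.4)·(3.4) + (-1.6)·(-1.6)) / 4 = 39.2/4 = 9.8

S is symmetric (S[j,i] = S[i,j]). Assembling:

S = [[5.3, 1.15, -1.8],
 [1.15, 1.7, -0.65],
 [-1.8, -0.65, 9.8]]


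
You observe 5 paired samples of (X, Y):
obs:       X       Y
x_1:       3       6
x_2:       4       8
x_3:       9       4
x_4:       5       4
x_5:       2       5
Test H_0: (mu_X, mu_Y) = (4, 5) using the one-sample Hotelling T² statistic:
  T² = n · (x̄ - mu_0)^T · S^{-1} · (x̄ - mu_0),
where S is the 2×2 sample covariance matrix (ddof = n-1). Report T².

Step 1 — sample mean vector:
  mean(X) = (3 + 4 + 9 + 5 + 2) / 5 = 23/5 = 4.6
  mean(Y) = (6 + 8 + 4 + 4 + 5) / 5 = 27/5 = 5.4
  x̄ = (4.6, 5.4),  deviation x̄ - mu_0 = (4.6, 5.4) - (4, 5) = (0.6, 0.4).

Step 2 — sample covariance matrix, S[i,j] = (1/(n-1)) · Σ_k (x_{k,i} - mean_i) · (x_{k,j} - mean_j), divisor n-1 = 4:
  S[X,X] = ((-1.6)·(-1.6) + (-0.6)·(-0.6) + (4.4)·(4.4) + (0.4)·(0.4) + (-2.6)·(-2.6)) / 4 = 29.2/4 = 7.3
  S[X,Y] = ((-1.6)·(0.6) + (-0.6)·(2.6) + (4.4)·(-1.4) + (0.4)·(-1.4) + (-2.6)·(-0.4)) / 4 = -8.2/4 = -2.05
  S[Y,Y] = ((0.6)·(0.6) + (2.6)·(2.6) + (-1.4)·(-1.4) + (-1.4)·(-1.4) + (-0.4)·(-0.4)) / 4 = 11.2/4 = 2.8
  S = [[7.3, -2.05],
 [-2.05, 2.8]].

Step 3 — invert S. det(S) = 7.3·2.8 - (-2.05)² = 16.2375.
  S^{-1} = (1/det) · [[d, -b], [-b, a]] = [[0.1724, 0.1263],
 [0.1263, 0.4496]].

Step 4 — quadratic form (x̄ - mu_0)^T · S^{-1} · (x̄ - mu_0):
  S^{-1} · (x̄ - mu_0) = (0.154, 0.2556),
  (x̄ - mu_0)^T · [...] = (0.6)·(0.154) + (0.4)·(0.2556) = 0.1946.

Step 5 — scale by n: T² = 5 · 0.1946 = 0.9731.

T² ≈ 0.9731


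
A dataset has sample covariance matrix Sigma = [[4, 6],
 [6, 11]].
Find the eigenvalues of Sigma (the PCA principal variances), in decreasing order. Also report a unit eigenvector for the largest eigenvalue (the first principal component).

Step 1 — characteristic polynomial of 2×2 Sigma:
  det(Sigma - λI) = λ² - trace · λ + det = 0.
  trace = 4 + 11 = 15, det = 4·11 - (6)² = 8.
Step 2 — discriminant:
  Δ = trace² - 4·det = 225 - 32 = 193.
Step 3 — eigenvalues:
  λ = (trace ± √Δ)/2 = (15 ± 13.8924)/2,
  λ_1 = 14.4462,  λ_2 = 0.5538.

Step 4 — unit eigenvector for λ_1: solve (Sigma - λ_1 I)v = 0. First row:
  (4 - 14.4462)·v_x + (6)·v_y = 0, i.e. (-10.4462)·v_x + (6)·v_y = 0,
  so v ∝ (b, λ_1 - a) = (6, 10.4462) = u.
  ||u|| = √((6)² + (10.4462)²) = √(145.1236) ≈ 12.0467,
  v_1 = u/||u|| ≈ (0.4981, 0.8671) (||v_1|| = 1).

λ_1 = 14.4462,  λ_2 = 0.5538;  v_1 ≈ (0.4981, 0.8671)


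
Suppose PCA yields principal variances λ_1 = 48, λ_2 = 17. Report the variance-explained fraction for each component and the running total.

Step 1 — total variance = trace(Sigma) = Σ λ_i = 48 + 17 = 65.

Step 2 — fraction explained by component i = λ_i / Σ λ:
  PC1: 48/65 = 0.7385
  PC2: 17/65 = 0.2615

Step 3 — cumulative fraction after k components = (λ_1 + ... + λ_k) / Σ λ:
  k = 1: 48/65 = 0.7385
  k = 2: (48 + 17)/65 = 65/65 = 1

Summary (fraction, with percent):

explained: PC1 0.7385 (73.85%), PC2 0.2615 (26.15%);  cumulative: 0.7385, 1


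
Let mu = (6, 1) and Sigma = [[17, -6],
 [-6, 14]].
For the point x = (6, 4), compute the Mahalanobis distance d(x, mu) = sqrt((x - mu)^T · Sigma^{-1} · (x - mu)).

Step 1 — centre the observation: (x - mu) = (0, 3).

Step 2 — invert Sigma. det(Sigma) = 17·14 - (-6)² = 202.
  Sigma^{-1} = (1/det) · [[d, -b], [-b, a]] = [[0.0693, 0.0297],
 [0.0297, 0.0842]].

Step 3 — form the quadratic (x - mu)^T · Sigma^{-1} · (x - mu):
  Sigma^{-1} · (x - mu) = (0.0891, 0.2525).
  (x - mu)^T · [Sigma^{-1} · (x - mu)] = (0)·(0.0891) + (3)·(0.2525) = 0.7574.

Step 4 — take square root: d = √(0.7574) ≈ 0.8703.

d(x, mu) = √(0.7574) ≈ 0.8703


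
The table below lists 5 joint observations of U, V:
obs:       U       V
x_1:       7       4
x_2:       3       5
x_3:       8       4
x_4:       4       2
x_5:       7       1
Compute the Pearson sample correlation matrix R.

Step 1 — column means:
  mean(U) = (7 + 3 + 8 + 4 + 7) / 5 = 29/5 = 5.8
  mean(V) = (4 + 5 + 4 + 2 + 1) / 5 = 16/5 = 3.2

Step 2 — sample variances and covariances s[i,j] = (1/(n-1)) · Σ_k (x_{k,i} - mean_i) · (x_{k,j} - mean_j), with n-1 = 4:
  s[U,U] = ((1.2)·(1.2) + (-2.8)·(-2.8) + (2.2)·(2.2) + (-1.8)·(-1.8) + (1.2)·(1.2)) / 4 = 18.8/4 = 4.7
  s[U,V] = ((1.2)·(0.8) + (-2.8)·(1.8) + (2.2)·(0.8) + (-1.8)·(-1.2) + (1.2)·(-2.2)) / 4 = -2.8/4 = -0.7
  s[V,V] = ((0.8)·(0.8) + (1.8)·(1.8) + (0.8)·(0.8) + (-1.2)·(-1.2) + (-2.2)·(-2.2)) / 4 = 10.8/4 = 2.7
  Sample standard deviations s_i = √(s[i,i]):
  s(U) = √(4.7) = 2.1679
  s(V) = √(2.7) = 1.6432

Step 3 — r_{ij} = s_{ij} / (s_i · s_j):
  r[U,U] = 1 (diagonal).
  r[U,V] = -0.7 / (2.1679 · 1.6432) = -0.7 / 3.5623 = -0.1965
  r[V,V] = 1 (diagonal).

R is symmetric with unit diagonal. Assembling:

R = [[1, -0.1965],
 [-0.1965, 1]]


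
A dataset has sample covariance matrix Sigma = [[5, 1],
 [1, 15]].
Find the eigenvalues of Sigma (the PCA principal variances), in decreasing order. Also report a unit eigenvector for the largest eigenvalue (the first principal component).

Step 1 — characteristic polynomial of 2×2 Sigma:
  det(Sigma - λI) = λ² - trace · λ + det = 0.
  trace = 5 + 15 = 20, det = 5·15 - (1)² = 74.
Step 2 — discriminant:
  Δ = trace² - 4·det = 400 - 296 = 104.
Step 3 — eigenvalues:
  λ = (trace ± √Δ)/2 = (20 ± 10.198)/2,
  λ_1 = 15.099,  λ_2 = 4.901.

Step 4 — unit eigenvector for λ_1: solve (Sigma - λ_1 I)v = 0. First row:
  (5 - 15.099)·v_x + (1)·v_y = 0, i.e. (-10.099)·v_x + (1)·v_y = 0,
  so v ∝ (b, λ_1 - a) = (1, 10.099) = u.
  ||u|| = √((1)² + (10.099)²) = √(102.9902) ≈ 10.1484,
  v_1 = u/||u|| ≈ (0.0985, 0.9951) (||v_1|| = 1).

λ_1 = 15.099,  λ_2 = 4.901;  v_1 ≈ (0.0985, 0.9951)


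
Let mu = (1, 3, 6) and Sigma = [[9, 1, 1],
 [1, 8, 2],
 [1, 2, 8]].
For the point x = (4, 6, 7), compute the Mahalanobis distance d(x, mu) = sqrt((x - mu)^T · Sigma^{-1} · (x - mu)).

Step 1 — centre the observation: (x - mu) = (3, 3, 1).

Step 2 — invert Sigma (cofactor / det for 3×3, or solve directly):
  Sigma^{-1} = [[0.1136, -0.0114, -0.0114],
 [-0.0114, 0.1345, -0.0322],
 [-0.0114, -0.0322, 0.1345]].

Step 3 — form the quadratic (x - mu)^T · Sigma^{-1} · (x - mu):
  Sigma^{-1} · (x - mu) = (0.2955, 0.3371, 0.0038).
  (x - mu)^T · [Sigma^{-1} · (x - mu)] = (3)·(0.2955) + (3)·(0.3371) + (1)·(0.0038) = 1.9015.

Step 4 — take square root: d = √(1.9015) ≈ 1.379.

d(x, mu) = √(1.9015) ≈ 1.379


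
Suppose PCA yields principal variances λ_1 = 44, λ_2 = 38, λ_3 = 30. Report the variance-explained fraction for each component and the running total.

Step 1 — total variance = trace(Sigma) = Σ λ_i = 44 + 38 + 30 = 112.

Step 2 — fraction explained by component i = λ_i / Σ λ:
  PC1: 44/112 = 0.3929
  PC2: 38/112 = 0.3393
  PC3: 30/112 = 0.2679

Step 3 — cumulative fraction after k components = (λ_1 + ... + λ_k) / Σ λ:
  k = 1: 44/112 = 0.3929
  k = 2: (44 + 38)/112 = 82/112 = 0.7321
  k = 3: (44 + 38 + 30)/112 = 112/112 = 1

Summary (fraction, with percent):

explained: PC1 0.3929 (39.29%), PC2 0.3393 (33.93%), PC3 0.2679 (26.79%);  cumulative: 0.3929, 0.7321, 1


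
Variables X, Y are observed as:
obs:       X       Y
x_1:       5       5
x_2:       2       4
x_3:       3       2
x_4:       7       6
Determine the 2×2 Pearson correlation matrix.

Step 1 — column means:
  mean(X) = (5 + 2 + 3 + 7) / 4 = 17/4 = 4.25
  mean(Y) = (5 + 4 + 2 + 6) / 4 = 17/4 = 4.25

Step 2 — sample variances and covariances s[i,j] = (1/(n-1)) · Σ_k (x_{k,i} - mean_i) · (x_{k,j} - mean_j), with n-1 = 3:
  s[X,X] = ((0.75)·(0.75) + (-2.25)·(-2.25) + (-1.25)·(-1.25) + (2.75)·(2.75)) / 3 = 14.75/3 = 4.9167
  s[X,Y] = ((0.75)·(0.75) + (-2.25)·(-0.25) + (-1.25)·(-2.25) + (2.75)·(1.75)) / 3 = 8.75/3 = 2.9167
  s[Y,Y] = ((0.75)·(0.75) + (-0.25)·(-0.25) + (-2.25)·(-2.25) + (1.75)·(1.75)) / 3 = 8.75/3 = 2.9167
  Sample standard deviations s_i = √(s[i,i]):
  s(X) = √(4.9167) = 2.2174
  s(Y) = √(2.9167) = 1.7078

Step 3 — r_{ij} = s_{ij} / (s_i · s_j):
  r[X,X] = 1 (diagonal).
  r[X,Y] = 2.9167 / (2.2174 · 1.7078) = 2.9167 / 3.7869 = 0.7702
  r[Y,Y] = 1 (diagonal).

R is symmetric with unit diagonal. Assembling:

R = [[1, 0.7702],
 [0.7702, 1]]


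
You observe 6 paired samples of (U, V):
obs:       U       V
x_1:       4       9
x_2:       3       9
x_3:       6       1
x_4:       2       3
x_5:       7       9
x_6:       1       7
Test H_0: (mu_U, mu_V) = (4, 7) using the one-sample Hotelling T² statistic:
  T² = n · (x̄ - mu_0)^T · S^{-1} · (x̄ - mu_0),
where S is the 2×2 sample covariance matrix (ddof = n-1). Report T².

Step 1 — sample mean vector:
  mean(U) = (4 + 3 + 6 + 2 + 7 + 1) / 6 = 23/6 = 3.8333
  mean(V) = (9 + 9 + 1 + 3 + 9 + 7) / 6 = 38/6 = 6.3333
  x̄ = (3.8333, 6.3333),  deviation x̄ - mu_0 = (3.8333, 6.3333) - (4, 7) = (-0.1667, -0.6667).

Step 2 — sample covariance matrix, S[i,j] = (1/(n-1)) · Σ_k (x_{k,i} - mean_i) · (x_{k,j} - mean_j), divisor n-1 = 5:
  S[U,U] = ((0.1667)·(0.1667) + (-0.8333)·(-0.8333) + (2.1667)·(2.1667) + (-1.8333)·(-1.8333) + (3.1667)·(3.1667) + (-2.8333)·(-2.8333)) / 5 = 26.8333/5 = 5.3667
  S[U,V] = ((0.1667)·(2.6667) + (-0.8333)·(2.6667) + (2.1667)·(-5.3333) + (-1.8333)·(-3.3333) + (3.1667)·(2.6667) + (-2.8333)·(0.6667)) / 5 = -0.6667/5 = -0.1333
  S[V,V] = ((2.6667)·(2.6667) + (2.6667)·(2.6667) + (-5.3333)·(-5.3333) + (-3.3333)·(-3.3333) + (2.6667)·(2.6667) + (0.6667)·(0.6667)) / 5 = 61.3333/5 = 12.2667
  S = [[5.3667, -0.1333],
 [-0.1333, 12.2667]].

Step 3 — invert S. det(S) = 5.3667·12.2667 - (-0.1333)² = 65.8133.
  S^{-1} = (1/det) · [[d, -b], [-b, a]] = [[0.1864, 0.002],
 [0.002, 0.0815]].

Step 4 — quadratic form (x̄ - mu_0)^T · S^{-1} · (x̄ - mu_0):
  S^{-1} · (x̄ - mu_0) = (-0.0324, -0.0547),
  (x̄ - mu_0)^T · [...] = (-0.1667)·(-0.0324) + (-0.6667)·(-0.0547) = 0.0419.

Step 5 — scale by n: T² = 6 · 0.0419 = 0.2512.

T² ≈ 0.2512


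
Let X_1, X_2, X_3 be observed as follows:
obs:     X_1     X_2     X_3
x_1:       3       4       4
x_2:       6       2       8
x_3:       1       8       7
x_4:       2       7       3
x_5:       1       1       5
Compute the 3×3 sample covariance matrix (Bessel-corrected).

Step 1 — column means:
  mean(X_1) = (3 + 6 + 1 + 2 + 1) / 5 = 13/5 = 2.6
  mean(X_2) = (4 + 2 + 8 + 7 + 1) / 5 = 22/5 = 4.4
  mean(X_3) = (4 + 8 + 7 + 3 + 5) / 5 = 27/5 = 5.4

Step 2 — sample covariance S[i,j] = (1/(n-1)) · Σ_k (x_{k,i} - mean_i) · (x_{k,j} - mean_j), with n-1 = 4.
  S[X_1,X_1] = ((0.4)·(0.4) + (3.4)·(3.4) + (-1.6)·(-1.6) + (-0.6)·(-0.6) + (-1.6)·(-1.6)) / 4 = 17.2/4 = 4.3
  S[X_1,X_2] = ((0.4)·(-0.4) + (3.4)·(-2.4) + (-1.6)·(3.6) + (-0.6)·(2.6) + (-1.6)·(-3.4)) / 4 = -10.2/4 = -2.55
  S[X_1,X_3] = ((0.4)·(-1.4) + (3.4)·(2.6) + (-1.6)·(1.6) + (-0.6)·(-2.4) + (-1.6)·(-0.4)) / 4 = 7.8/4 = 1.95
  S[X_2,X_2] = ((-0.4)·(-0.4) + (-2.4)·(-2.4) + (3.6)·(3.6) + (2.6)·(2.6) + (-3.4)·(-3.4)) / 4 = 37.2/4 = 9.3
  S[X_2,X_3] = ((-0.4)·(-1.4) + (-2.4)·(2.6) + (3.6)·(1.6) + (2.6)·(-2.4) + (-3.4)·(-0.4)) / 4 = -4.8/4 = -1.2
  S[X_3,X_3] = ((-1.4)·(-1.4) + (2.6)·(2.6) + (1.6)·(1.6) + (-2.4)·(-2.4) + (-0.4)·(-0.4)) / 4 = 17.2/4 = 4.3

S is symmetric (S[j,i] = S[i,j]). Assembling:

S = [[4.3, -2.55, 1.95],
 [-2.55, 9.3, -1.2],
 [1.95, -1.2, 4.3]]


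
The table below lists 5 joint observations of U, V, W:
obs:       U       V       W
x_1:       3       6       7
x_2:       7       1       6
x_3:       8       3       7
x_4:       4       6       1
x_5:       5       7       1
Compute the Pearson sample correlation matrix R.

Step 1 — column means:
  mean(U) = (3 + 7 + 8 + 4 + 5) / 5 = 27/5 = 5.4
  mean(V) = (6 + 1 + 3 + 6 + 7) / 5 = 23/5 = 4.6
  mean(W) = (7 + 6 + 7 + 1 + 1) / 5 = 22/5 = 4.4

Step 2 — sample variances and covariances s[i,j] = (1/(n-1)) · Σ_k (x_{k,i} - mean_i) · (x_{k,j} - mean_j), with n-1 = 4:
  s[U,U] = ((-2.4)·(-2.4) + (1.6)·(1.6) + (2.6)·(2.6) + (-1.4)·(-1.4) + (-0.4)·(-0.4)) / 4 = 17.2/4 = 4.3
  s[U,V] = ((-2.4)·(1.4) + (1.6)·(-3.6) + (2.6)·(-1.6) + (-1.4)·(1.4) + (-0.4)·(2.4)) / 4 = -16.2/4 = -4.05
  s[U,W] = ((-2.4)·(2.6) + (1.6)·(1.6) + (2.6)·(2.6) + (-1.4)·(-3.4) + (-0.4)·(-3.4)) / 4 = 9.2/4 = 2.3
  s[V,V] = ((1.4)·(1.4) + (-3.6)·(-3.6) + (-1.6)·(-1.6) + (1.4)·(1.4) + (2.4)·(2.4)) / 4 = 25.2/4 = 6.3
  s[V,W] = ((1.4)·(2.6) + (-3.6)·(1.6) + (-1.6)·(2.6) + (1.4)·(-3.4) + (2.4)·(-3.4)) / 4 = -19.2/4 = -4.8
  s[W,W] = ((2.6)·(2.6) + (1.6)·(1.6) + (2.6)·(2.6) + (-3.4)·(-3.4) + (-3.4)·(-3.4)) / 4 = 39.2/4 = 9.8
  Sample standard deviations s_i = √(s[i,i]):
  s(U) = √(4.3) = 2.0736
  s(V) = √(6.3) = 2.51
  s(W) = √(9.8) = 3.1305

Step 3 — r_{ij} = s_{ij} / (s_i · s_j):
  r[U,U] = 1 (diagonal).
  r[U,V] = -4.05 / (2.0736 · 2.51) = -4.05 / 5.2048 = -0.7781
  r[U,W] = 2.3 / (2.0736 · 3.1305) = 2.3 / 6.4915 = 0.3543
  r[V,V] = 1 (diagonal).
  r[V,W] = -4.8 / (2.51 · 3.1305) = -4.8 / 7.8575 = -0.6109
  r[W,W] = 1 (diagonal).

R is symmetric with unit diagonal. Assembling:

R = [[1, -0.7781, 0.3543],
 [-0.7781, 1, -0.6109],
 [0.3543, -0.6109, 1]]


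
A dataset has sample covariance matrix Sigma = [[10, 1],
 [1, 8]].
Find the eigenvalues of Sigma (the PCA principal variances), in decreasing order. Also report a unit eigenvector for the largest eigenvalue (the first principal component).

Step 1 — characteristic polynomial of 2×2 Sigma:
  det(Sigma - λI) = λ² - trace · λ + det = 0.
  trace = 10 + 8 = 18, det = 10·8 - (1)² = 79.
Step 2 — discriminant:
  Δ = trace² - 4·det = 324 - 316 = 8.
Step 3 — eigenvalues:
  λ = (trace ± √Δ)/2 = (18 ± 2.8284)/2,
  λ_1 = 10.4142,  λ_2 = 7.5858.

Step 4 — unit eigenvector for λ_1: solve (Sigma - λ_1 I)v = 0. First row:
  (10 - 10.4142)·v_x + (1)·v_y = 0, i.e. (-0.4142)·v_x + (1)·v_y = 0,
  so v ∝ (b, λ_1 - a) = (1, 0.4142) = u.
  ||u|| = √((1)² + (0.4142)²) = √(1.1716) ≈ 1.0824,
  v_1 = u/||u|| ≈ (0.9239, 0.3827) (||v_1|| = 1).

λ_1 = 10.4142,  λ_2 = 7.5858;  v_1 ≈ (0.9239, 0.3827)


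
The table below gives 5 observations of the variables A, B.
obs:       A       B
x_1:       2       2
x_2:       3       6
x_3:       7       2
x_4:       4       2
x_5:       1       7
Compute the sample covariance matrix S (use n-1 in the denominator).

Step 1 — column means:
  mean(A) = (2 + 3 + 7 + 4 + 1) / 5 = 17/5 = 3.4
  mean(B) = (2 + 6 + 2 + 2 + 7) / 5 = 19/5 = 3.8

Step 2 — sample covariance S[i,j] = (1/(n-1)) · Σ_k (x_{k,i} - mean_i) · (x_{k,j} - mean_j), with n-1 = 4.
  S[A,A] = ((-1.4)·(-1.4) + (-0.4)·(-0.4) + (3.6)·(3.6) + (0.6)·(0.6) + (-2.4)·(-2.4)) / 4 = 21.2/4 = 5.3
  S[A,B] = ((-1.4)·(-1.8) + (-0.4)·(2.2) + (3.6)·(-1.8) + (0.6)·(-1.8) + (-2.4)·(3.2)) / 4 = -13.6/4 = -3.4
  S[B,B] = ((-1.8)·(-1.8) + (2.2)·(2.2) + (-1.8)·(-1.8) + (-1.8)·(-1.8) + (3.2)·(3.2)) / 4 = 24.8/4 = 6.2

S is symmetric (S[j,i] = S[i,j]). Assembling:

S = [[5.3, -3.4],
 [-3.4, 6.2]]
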